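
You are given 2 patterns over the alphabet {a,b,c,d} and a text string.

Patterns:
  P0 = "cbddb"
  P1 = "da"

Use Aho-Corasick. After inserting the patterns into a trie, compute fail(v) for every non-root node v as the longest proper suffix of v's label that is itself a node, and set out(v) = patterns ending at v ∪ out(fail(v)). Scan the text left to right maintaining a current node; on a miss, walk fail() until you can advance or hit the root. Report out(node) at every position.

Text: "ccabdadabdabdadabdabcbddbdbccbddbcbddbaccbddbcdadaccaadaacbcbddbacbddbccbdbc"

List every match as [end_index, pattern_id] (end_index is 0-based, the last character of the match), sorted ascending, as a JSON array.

Build:
Trie nodes:
  0='ε' goto c→1 d→6
  1='c' goto b→2
  2='cb' goto d→3
  3='cbd' goto d→4
  4='cbdd' goto b→5
  5='cbddb' goto ·  [P0 ends]
  6='d' goto a→7
  7='da' goto ·  [P1 ends]

Failure links (BFS by depth):
  fail(1) 'c': from fail(0)=0 chase 'c': 0 ⇒ 0;  out=∅∪out(0)=∅
  fail(6) 'd': from fail(0)=0 chase 'd': 0 ⇒ 0;  out=∅∪out(0)=∅
  fail(2) 'cb': from fail(1)=0 chase 'b': 0 ⇒ 0;  out=∅∪out(0)=∅
  fail(7) 'da': from fail(6)=0 chase 'a': 0 ⇒ 0;  out={1}∪out(0)={1}
  fail(3) 'cbd': from fail(2)=0 chase 'd': 0 ⇒ 6;  out=∅∪out(6)=∅
  fail(4) 'cbdd': from fail(3)=6 chase 'd': 6→0 ⇒ 6;  out=∅∪out(6)=∅
  fail(5) 'cbddb': from fail(4)=6 chase 'b': 6→0 ⇒ 0;  out={0}∪out(0)={0}

Text stream:
[0] read 'c'  n0⇒n1
[1] read 'c'  n1⇒n1 ·f
[2] read 'a'  n1⇒n0 ·f
[3] read 'b'  n0⇒n0
[4] read 'd'  n0⇒n6
[5] read 'a'  n6⇒n7  → match P1@[4:5]
[6] read 'd'  n7⇒n6 ·f
[7] read 'a'  n6⇒n7  → match P1@[6:7]
[8] read 'b'  n7⇒n0 ·f
[9] read 'd'  n0⇒n6
[10] read 'a'  n6⇒n7  → match P1@[9:10]
[11] read 'b'  n7⇒n0 ·f
[12] read 'd'  n0⇒n6
[13] read 'a'  n6⇒n7  → match P1@[12:13]
[14] read 'd'  n7⇒n6 ·f
[15] read 'a'  n6⇒n7  → match P1@[14:15]
[16] read 'b'  n7⇒n0 ·f
[17] read 'd'  n0⇒n6
[18] read 'a'  n6⇒n7  → match P1@[17:18]
[19] read 'b'  n7⇒n0 ·f
[20] read 'c'  n0⇒n1
[21] read 'b'  n1⇒n2
[22] read 'd'  n2⇒n3
[23] read 'd'  n3⇒n4
[24] read 'b'  n4⇒n5  → match P0@[20:24]
[25] read 'd'  n5⇒n6 ·f
[26] read 'b'  n6⇒n0 ·f
[27] read 'c'  n0⇒n1
[28] read 'c'  n1⇒n1 ·f
[29] read 'b'  n1⇒n2
[30] read 'd'  n2⇒n3
[31] read 'd'  n3⇒n4
[32] read 'b'  n4⇒n5  → match P0@[28:32]
[33] read 'c'  n5⇒n1 ·f
[34] read 'b'  n1⇒n2
[35] read 'd'  n2⇒n3
[36] read 'd'  n3⇒n4
[37] read 'b'  n4⇒n5  → match P0@[33:37]
[38] read 'a'  n5⇒n0 ·f
[39] read 'c'  n0⇒n1
[40] read 'c'  n1⇒n1 ·f
[41] read 'b'  n1⇒n2
[42] read 'd'  n2⇒n3
[43] read 'd'  n3⇒n4
[44] read 'b'  n4⇒n5  → match P0@[40:44]
[45] read 'c'  n5⇒n1 ·f
[46] read 'd'  n1⇒n6 ·f
[47] read 'a'  n6⇒n7  → match P1@[46:47]
[48] read 'd'  n7⇒n6 ·f
[49] read 'a'  n6⇒n7  → match P1@[48:49]
[50] read 'c'  n7⇒n1 ·f
[51] read 'c'  n1⇒n1 ·f
[52] read 'a'  n1⇒n0 ·f
[53] read 'a'  n0⇒n0
[54] read 'd'  n0⇒n6
[55] read 'a'  n6⇒n7  → match P1@[54:55]
[56] read 'a'  n7⇒n0 ·f
[57] read 'c'  n0⇒n1
[58] read 'b'  n1⇒n2
[59] read 'c'  n2⇒n1 ·f
[60] read 'b'  n1⇒n2
[61] read 'd'  n2⇒n3
[62] read 'd'  n3⇒n4
[63] read 'b'  n4⇒n5  → match P0@[59:63]
[64] read 'a'  n5⇒n0 ·f
[65] read 'c'  n0⇒n1
[66] read 'b'  n1⇒n2
[67] read 'd'  n2⇒n3
[68] read 'd'  n3⇒n4
[69] read 'b'  n4⇒n5  → match P0@[65:69]
[70] read 'c'  n5⇒n1 ·f
[71] read 'c'  n1⇒n1 ·f
[72] read 'b'  n1⇒n2
[73] read 'd'  n2⇒n3
[74] read 'b'  n3⇒n0 ·f
[75] read 'c'  n0⇒n1

Matches: [[5,1],[7,1],[10,1],[13,1],[15,1],[18,1],[24,0],[32,0],[37,0],[44,0],[47,1],[49,1],[55,1],[63,0],[69,0]]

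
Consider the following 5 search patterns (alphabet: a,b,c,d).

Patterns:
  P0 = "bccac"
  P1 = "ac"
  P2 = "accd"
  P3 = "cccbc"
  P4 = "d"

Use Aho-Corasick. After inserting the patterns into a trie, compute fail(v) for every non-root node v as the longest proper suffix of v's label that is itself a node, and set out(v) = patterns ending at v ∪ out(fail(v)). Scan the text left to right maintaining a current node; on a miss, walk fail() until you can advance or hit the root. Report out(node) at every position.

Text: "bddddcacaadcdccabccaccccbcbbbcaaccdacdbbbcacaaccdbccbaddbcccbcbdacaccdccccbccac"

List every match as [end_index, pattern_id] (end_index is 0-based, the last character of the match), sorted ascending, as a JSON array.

Build:
Trie (insert patterns):
  n0 'ε': a→6 b→1 c→10 d→15
  n1 'b': c→2
  n2 'bc': c→3
  n3 'bcc': a→4
  n4 'bcca': c→5
  n5 'bccac': ·  ←P0
  n6 'a': c→7
  n7 'ac': c→8  ←P1
  n8 'acc': d→9
  n9 'accd': ·  ←P2
  n10 'c': c→11
  n11 'cc': c→12
  n12 'ccc': b→13
  n13 'cccb': c→14
  n14 'cccbc': ·  ←P3
  n15 'd': ·  ←P4

BFS fail/out derivation:
  fail(1) 'b': from fail(0)=0 chase 'b': 0 ⇒ 0;  out=∅∪out(0)=∅
  fail(6) 'a': from fail(0)=0 chase 'a': 0 ⇒ 0;  out=∅∪out(0)=∅
  fail(10) 'c': from fail(0)=0 chase 'c': 0 ⇒ 0;  out=∅∪out(0)=∅
  fail(15) 'd': from fail(0)=0 chase 'd': 0 ⇒ 0;  out={4}∪out(0)={4}
  fail(2) 'bc': from fail(1)=0 chase 'c': 0 ⇒ 10;  out=∅∪out(10)=∅
  fail(7) 'ac': from fail(6)=0 chase 'c': 0 ⇒ 10;  out={1}∪out(10)={1}
  fail(11) 'cc': from fail(10)=0 chase 'c': 0 ⇒ 10;  out=∅∪out(10)=∅
  fail(3) 'bcc': from fail(2)=10 chase 'c': 10 ⇒ 11;  out=∅∪out(11)=∅
  fail(8) 'acc': from fail(7)=10 chase 'c': 10 ⇒ 11;  out=∅∪out(11)=∅
  fail(12) 'ccc': from fail(11)=10 chase 'c': 10 ⇒ 11;  out=∅∪out(11)=∅
  fail(4) 'bcca': from fail(3)=11 chase 'a': 11→10→0 ⇒ 6;  out=∅∪out(6)=∅
  fail(9) 'accd': from fail(8)=11 chase 'd': 11→10→0 ⇒ 15;  out={2}∪out(15)={2,4}
  fail(13) 'cccb': from fail(12)=11 chase 'b': 11→10→0 ⇒ 1;  out=∅∪out(1)=∅
  fail(5) 'bccac': from fail(4)=6 chase 'c': 6 ⇒ 7;  out={0}∪out(7)={0,1}
  fail(14) 'cccbc': from fail(13)=1 chase 'c': 1 ⇒ 2;  out={3}∪out(2)={3}

Text stream:
[0] read 'b'  n0⇒n1
[1] read 'd'  n1⇒n15 ·f  ** P4@[1:1]
[2] read 'd'  n15⇒n15 ·f  ** P4@[2:2]
[3] read 'd'  n15⇒n15 ·f  ** P4@[3:3]
[4] read 'd'  n15⇒n15 ·f  ** P4@[4:4]
[5] read 'c'  n15⇒n10 ·f
[6] read 'a'  n10⇒n6 ·f
[7] read 'c'  n6⇒n7  ** P1@[6:7]
[8] read 'a'  n7⇒n6 ·f
[9] read 'a'  n6⇒n6 ·f
[10] read 'd'  n6⇒n15 ·f  ** P4@[10:10]
[11] read 'c'  n15⇒n10 ·f
[12] read 'd'  n10⇒n15 ·f  ** P4@[12:12]
[13] read 'c'  n15⇒n10 ·f
[14] read 'c'  n10⇒n11
[15] read 'a'  n11⇒n6 ·f
[16] read 'b'  n6⇒n1 ·f
[17] read 'c'  n1⇒n2
[18] read 'c'  n2⇒n3
[19] read 'a'  n3⇒n4
[20] read 'c'  n4⇒n5  ** P0@[16:20],P1@[19:20]
[21] read 'c'  n5⇒n8 ·f
[22] read 'c'  n8⇒n12 ·f
[23] read 'c'  n12⇒n12 ·f
[24] read 'b'  n12⇒n13
[25] read 'c'  n13⇒n14  ** P3@[21:25]
[26] read 'b'  n14⇒n1 ·f
[27] read 'b'  n1⇒n1 ·f
[28] read 'b'  n1⇒n1 ·f
[29] read 'c'  n1⇒n2
[30] read 'a'  n2⇒n6 ·f
[31] read 'a'  n6⇒n6 ·f
[32] read 'c'  n6⇒n7  ** P1@[31:32]
[33] read 'c'  n7⇒n8
[34] read 'd'  n8⇒n9  ** P2@[31:34],P4@[34:34]
[35] read 'a'  n9⇒n6 ·f
[36] read 'c'  n6⇒n7  ** P1@[35:36]
[37] read 'd'  n7⇒n15 ·f  ** P4@[37:37]
[38] read 'b'  n15⇒n1 ·f
[39] read 'b'  n1⇒n1 ·f
[40] read 'b'  n1⇒n1 ·f
[41] read 'c'  n1⇒n2
[42] read 'a'  n2⇒n6 ·f
[43] read 'c'  n6⇒n7  ** P1@[42:43]
[44] read 'a'  n7⇒n6 ·f
[45] read 'a'  n6⇒n6 ·f
[46] read 'c'  n6⇒n7  ** P1@[45:46]
[47] read 'c'  n7⇒n8
[48] read 'd'  n8⇒n9  ** P2@[45:48],P4@[48:48]
[49] read 'b'  n9⇒n1 ·f
[50] read 'c'  n1⇒n2
[51] read 'c'  n2⇒n3
[52] read 'b'  n3⇒n1 ·f
[53] read 'a'  n1⇒n6 ·f
[54] read 'd'  n6⇒n15 ·f  ** P4@[54:54]
[55] read 'd'  n15⇒n15 ·f  ** P4@[55:55]
[56] read 'b'  n15⇒n1 ·f
[57] read 'c'  n1⇒n2
[58] read 'c'  n2⇒n3
[59] read 'c'  n3⇒n12 ·f
[60] read 'b'  n12⇒n13
[61] read 'c'  n13⇒n14  ** P3@[57:61]
[62] read 'b'  n14⇒n1 ·f
[63] read 'd'  n1⇒n15 ·f  ** P4@[63:63]
[64] read 'a'  n15⇒n6 ·f
[65] read 'c'  n6⇒n7  ** P1@[64:65]
[66] read 'a'  n7⇒n6 ·f
[67] read 'c'  n6⇒n7  ** P1@[66:67]
[68] read 'c'  n7⇒n8
[69] read 'd'  n8⇒n9  ** P2@[66:69],P4@[69:69]
[70] read 'c'  n9⇒n10 ·f
[71] read 'c'  n10⇒n11
[72] read 'c'  n11⇒n12
[73] read 'c'  n12⇒n12 ·f
[74] read 'b'  n12⇒n13
[75] read 'c'  n13⇒n14  ** P3@[71:75]
[76] read 'c'  n14⇒n3 ·f
[77] read 'a'  n3⇒n4
[78] read 'c'  n4⇒n5  ** P0@[74:78],P1@[77:78]

All matches (sorted): [[1,4],[2,4],[3,4],[4,4],[7,1],[10,4],[12,4],[20,0],[20,1],[25,3],[32,1],[34,2],[34,4],[36,1],[37,4],[43,1],[46,1],[48,2],[48,4],[54,4],[55,4],[61,3],[63,4],[65,1],[67,1],[69,2],[69,4],[75,3],[78,0],[78,1]]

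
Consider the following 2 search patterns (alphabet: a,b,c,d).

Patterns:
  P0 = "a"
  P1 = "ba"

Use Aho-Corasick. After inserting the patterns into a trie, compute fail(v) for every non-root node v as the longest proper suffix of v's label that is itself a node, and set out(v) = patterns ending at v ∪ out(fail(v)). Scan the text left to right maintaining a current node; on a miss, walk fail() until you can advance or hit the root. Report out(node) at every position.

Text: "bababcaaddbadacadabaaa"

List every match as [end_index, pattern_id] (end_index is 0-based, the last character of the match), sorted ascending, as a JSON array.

Build:
Trie nodes:
  n0 'ε': a→1 b→2
  n1 'a': ·  ←P0
  n2 'b': a→3
  n3 'ba': ·  ←P1

BFS fail/out derivation:
  fail(1) 'a': from fail(0)=0 chase 'a': 0 ⇒ 0;  out={0}∪out(0)={0}
  fail(2) 'b': from fail(0)=0 chase 'b': 0 ⇒ 0;  out=∅∪out(0)=∅
  fail(3) 'ba': from fail(2)=0 chase 'a': 0 ⇒ 1;  out={1}∪out(1)={0,1}

Text stream:
i=0 'b': node 0→2
i=1 'a': node 2→3  ** P0@[1:1],P1@[0:1]
i=2 'b': node 3→2 ·f
i=3 'a': node 2→3  ** P0@[3:3],P1@[2:3]
i=4 'b': node 3→2 ·f
i=5 'c': node 2→0 ·f
i=6 'a': node 0→1  ** P0@[6:6]
i=7 'a': node 1→1 ·f  ** P0@[7:7]
i=8 'd': node 1→0 ·f
i=9 'd': node 0→0
i=10 'b': node 0→2
i=11 'a': node 2→3  ** P0@[11:11],P1@[10:11]
i=12 'd': node 3→0 ·f
i=13 'a': node 0→1  ** P0@[13:13]
i=14 'c': node 1→0 ·f
i=15 'a': node 0→1  ** P0@[15:15]
i=16 'd': node 1→0 ·f
i=17 'a': node 0→1  ** P0@[17:17]
i=18 'b': node 1→2 ·f
i=19 'a': node 2→3  ** P0@[19:19],P1@[18:19]
i=20 'a': node 3→1 ·f  ** P0@[20:20]
i=21 'a': node 1→1 ·f  ** P0@[21:21]

Matches: [[1,0],[1,1],[3,0],[3,1],[6,0],[7,0],[11,0],[11,1],[13,0],[15,0],[17,0],[19,0],[19,1],[20,0],[21,0]]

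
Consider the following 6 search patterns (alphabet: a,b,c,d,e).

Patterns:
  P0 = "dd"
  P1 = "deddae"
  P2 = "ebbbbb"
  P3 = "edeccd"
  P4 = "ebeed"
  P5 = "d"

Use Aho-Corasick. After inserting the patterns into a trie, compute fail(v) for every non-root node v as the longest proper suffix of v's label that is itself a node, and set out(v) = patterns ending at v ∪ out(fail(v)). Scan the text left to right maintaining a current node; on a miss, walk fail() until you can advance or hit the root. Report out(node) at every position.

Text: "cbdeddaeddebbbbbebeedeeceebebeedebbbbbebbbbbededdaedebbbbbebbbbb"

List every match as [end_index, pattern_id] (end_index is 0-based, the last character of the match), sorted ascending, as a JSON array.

Build automaton:
Trie (insert patterns):
  n0 'ε': d→1 e→8
  n1 'd': d→2 e→3  [P5 ends]
  n2 'dd': ·  [P0 ends]
  n3 'de': d→4
  n4 'ded': d→5
  n5 'dedd': a→6
  n6 'dedda': e→7
  n7 'deddae': ·  [P1 ends]
  n8 'e': b→9 d→14
  n9 'eb': b→10 e→19
  n10 'ebb': b→11
  n11 'ebbb': b→12
  n12 'ebbbb': b→13
  n13 'ebbbbb': ·  [P2 ends]
  n14 'ed': e→15
  n15 'ede': c→16
  n16 'edec': c→17
  n17 'edecc': d→18
  n18 'edeccd': ·  [P3 ends]
  n19 'ebe': e→20
  n20 'ebee': d→21
  n21 'ebeed': ·  [P4 ends]

Failure links (BFS by depth):
  fail(1) 'd': from fail(0)=0 chase 'd': 0 ⇒ 0;  out={5}∪out(0)={5}
  fail(8) 'e': from fail(0)=0 chase 'e': 0 ⇒ 0;  out=∅∪out(0)=∅
  fail(2) 'dd': from fail(1)=0 chase 'd': 0 ⇒ 1;  out={0}∪out(1)={0,5}
  fail(3) 'de': from fail(1)=0 chase 'e': 0 ⇒ 8;  out=∅∪out(8)=∅
  fail(9) 'eb': from fail(8)=0 chase 'b': 0 ⇒ 0;  out=∅∪out(0)=∅
  fail(14) 'ed': from fail(8)=0 chase 'd': 0 ⇒ 1;  out=∅∪out(1)={5}
  fail(4) 'ded': from fail(3)=8 chase 'd': 8 ⇒ 14;  out=∅∪out(14)={5}
  fail(10) 'ebb': from fail(9)=0 chase 'b': 0 ⇒ 0;  out=∅∪out(0)=∅
  fail(15) 'ede': from fail(14)=1 chase 'e': 1 ⇒ 3;  out=∅∪out(3)=∅
  fail(19) 'ebe': from fail(9)=0 chase 'e': 0 ⇒ 8;  out=∅∪out(8)=∅
  fail(5) 'dedd': from fail(4)=14 chase 'd': 14→1 ⇒ 2;  out=∅∪out(2)={0,5}
  fail(11) 'ebbb': from fail(10)=0 chase 'b': 0 ⇒ 0;  out=∅∪out(0)=∅
  fail(16) 'edec': from fail(15)=3 chase 'c': 3→8→0 ⇒ 0;  out=∅∪out(0)=∅
  fail(20) 'ebee': from fail(19)=8 chase 'e': 8→0 ⇒ 8;  out=∅∪out(8)=∅
  fail(6) 'dedda': from fail(5)=2 chase 'a': 2→1→0 ⇒ 0;  out=∅∪out(0)=∅
  fail(12) 'ebbbb': from fail(11)=0 chase 'b': 0 ⇒ 0;  out=∅∪out(0)=∅
  fail(17) 'edecc': from fail(16)=0 chase 'c': 0 ⇒ 0;  out=∅∪out(0)=∅
  fail(21) 'ebeed': from fail(20)=8 chase 'd': 8 ⇒ 14;  out={4}∪out(14)={4,5}
  fail(7) 'deddae': from fail(6)=0 chase 'e': 0 ⇒ 8;  out={1}∪out(8)={1}
  fail(13) 'ebbbbb': from fail(12)=0 chase 'b': 0 ⇒ 0;  out={2}∪out(0)={2}
  fail(18) 'edeccd': from fail(17)=0 chase 'd': 0 ⇒ 1;  out={3}∪out(1)={3,5}

Scan:
[0] read 'c'  n0⇒n0
[1] read 'b'  n0⇒n0
[2] read 'd'  n0⇒n1  ** P5@[2:2]
[3] read 'e'  n1⇒n3
[4] read 'd'  n3⇒n4  ** P5@[4:4]
[5] read 'd'  n4⇒n5  ** P0@[4:5],P5@[5:5]
[6] read 'a'  n5⇒n6
[7] read 'e'  n6⇒n7  ** P1@[2:7]
[8] read 'd'  n7⇒n14 (fail-walked)  ** P5@[8:8]
[9] read 'd'  n14⇒n2 (fail-walked)  ** P0@[8:9],P5@[9:9]
[10] read 'e'  n2⇒n3 (fail-walked)
[11] read 'b'  n3⇒n9 (fail-walked)
[12] read 'b'  n9⇒n10
[13] read 'b'  n10⇒n11
[14] read 'b'  n11⇒n12
[15] read 'b'  n12⇒n13  ** P2@[10:15]
[16] read 'e'  n13⇒n8 (fail-walked)
[17] read 'b'  n8⇒n9
[18] read 'e'  n9⇒n19
[19] read 'e'  n19⇒n20
[20] read 'd'  n20⇒n21  ** P4@[16:20],P5@[20:20]
[21] read 'e'  n21⇒n15 (fail-walked)
[22] read 'e'  n15⇒n8 (fail-walked)
[23] read 'c'  n8⇒n0 (fail-walked)
[24] read 'e'  n0⇒n8
[25] read 'e'  n8⇒n8 (fail-walked)
[26] read 'b'  n8⇒n9
[27] read 'e'  n9⇒n19
[28] read 'b'  n19⇒n9 (fail-walked)
[29] read 'e'  n9⇒n19
[30] read 'e'  n19⇒n20
[31] read 'd'  n20⇒n21  ** P4@[27:31],P5@[31:31]
[32] read 'e'  n21⇒n15 (fail-walked)
[33] read 'b'  n15⇒n9 (fail-walked)
[34] read 'b'  n9⇒n10
[35] read 'b'  n10⇒n11
[36] read 'b'  n11⇒n12
[37] read 'b'  n12⇒n13  ** P2@[32:37]
[38] read 'e'  n13⇒n8 (fail-walked)
[39] read 'b'  n8⇒n9
[40] read 'b'  n9⇒n10
[41] read 'b'  n10⇒n11
[42] read 'b'  n11⇒n12
[43] read 'b'  n12⇒n13  ** P2@[38:43]
[44] read 'e'  n13⇒n8 (fail-walked)
[45] read 'd'  n8⇒n14  ** P5@[45:45]
[46] read 'e'  n14⇒n15
[47] read 'd'  n15⇒n4 (fail-walked)  ** P5@[47:47]
[48] read 'd'  n4⇒n5  ** P0@[47:48],P5@[48:48]
[49] read 'a'  n5⇒n6
[50] read 'e'  n6⇒n7  ** P1@[45:50]
[51] read 'd'  n7⇒n14 (fail-walked)  ** P5@[51:51]
[52] read 'e'  n14⇒n15
[53] read 'b'  n15⇒n9 (fail-walked)
[54] read 'b'  n9⇒n10
[55] read 'b'  n10⇒n11
[56] read 'b'  n11⇒n12
[57] read 'b'  n12⇒n13  ** P2@[52:57]
[58] read 'e'  n13⇒n8 (fail-walked)
[59] read 'b'  n8⇒n9
[60] read 'b'  n9⇒n10
[61] read 'b'  n10⇒n11
[62] read 'b'  n11⇒n12
[63] read 'b'  n12⇒n13  ** P2@[58:63]

All matches (sorted): [[2,5],[4,5],[5,0],[5,5],[7,1],[8,5],[9,0],[9,5],[15,2],[20,4],[20,5],[31,4],[31,5],[37,2],[43,2],[45,5],[47,5],[48,0],[48,5],[50,1],[51,5],[57,2],[63,2]]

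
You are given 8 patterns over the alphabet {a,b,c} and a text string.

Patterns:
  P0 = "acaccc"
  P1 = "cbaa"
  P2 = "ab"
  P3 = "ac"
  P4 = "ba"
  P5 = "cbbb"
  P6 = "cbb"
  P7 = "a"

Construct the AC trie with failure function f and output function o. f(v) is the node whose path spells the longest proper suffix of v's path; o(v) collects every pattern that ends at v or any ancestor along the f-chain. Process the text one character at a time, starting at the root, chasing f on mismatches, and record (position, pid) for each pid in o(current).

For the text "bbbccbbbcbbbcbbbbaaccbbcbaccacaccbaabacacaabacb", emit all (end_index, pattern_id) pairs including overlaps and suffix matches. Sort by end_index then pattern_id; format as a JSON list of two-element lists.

Build:
Trie (insert patterns):
  n0 'ε': a→1 b→12 c→7
  n1 'a': b→11 c→2  [P7 ends]
  n2 'ac': a→3  [P3 ends]
  n3 'aca': c→4
  n4 'acac': c→5
  n5 'acacc': c→6
  n6 'acaccc': ·  [P0 ends]
  n7 'c': b→8
  n8 'cb': a→9 b→14
  n9 'cba': a→10
  n10 'cbaa': ·  [P1 ends]
  n11 'ab': ·  [P2 ends]
  n12 'b': a→13
  n13 'ba': ·  [P4 ends]
  n14 'cbb': b→15  [P6 ends]
  n15 'cbbb': ·  [P5 ends]

Failure links (BFS by depth):
  fail(1) 'a': from fail(0)=0 chase 'a': 0 ⇒ 0;  out={7}∪out(0)={7}
  fail(7) 'c': from fail(0)=0 chase 'c': 0 ⇒ 0;  out=∅∪out(0)=∅
  fail(12) 'b': from fail(0)=0 chase 'b': 0 ⇒ 0;  out=∅∪out(0)=∅
  fail(2) 'ac': from fail(1)=0 chase 'c': 0 ⇒ 7;  out={3}∪out(7)={3}
  fail(8) 'cb': from fail(7)=0 chase 'b': 0 ⇒ 12;  out=∅∪out(12)=∅
  fail(11) 'ab': from fail(1)=0 chase 'b': 0 ⇒ 12;  out={2}∪out(12)={2}
  fail(13) 'ba': from fail(12)=0 chase 'a': 0 ⇒ 1;  out={4}∪out(1)={4,7}
  fail(3) 'aca': from fail(2)=7 chase 'a': 7→0 ⇒ 1;  out=∅∪out(1)={7}
  fail(9) 'cba': from fail(8)=12 chase 'a': 12 ⇒ 13;  out=∅∪out(13)={4,7}
  fail(14) 'cbb': from fail(8)=12 chase 'b': 12→0 ⇒ 12;  out={6}∪out(12)={6}
  fail(4) 'acac': from fail(3)=1 chase 'c': 1 ⇒ 2;  out=∅∪out(2)={3}
  fail(10) 'cbaa': from fail(9)=13 chase 'a': 13→1→0 ⇒ 1;  out={1}∪out(1)={1,7}
  fail(15) 'cbbb': from fail(14)=12 chase 'b': 12→0 ⇒ 12;  out={5}∪out(12)={5}
  fail(5) 'acacc': from fail(4)=2 chase 'c': 2→7→0 ⇒ 7;  out=∅∪out(7)=∅
  fail(6) 'acaccc': from fail(5)=7 chase 'c': 7→0 ⇒ 7;  out={0}∪out(7)={0}

Scan:
[0] read 'b'  n0⇒n12
[1] read 'b'  n12⇒n12 (via fail)
[2] read 'b'  n12⇒n12 (via fail)
[3] read 'c'  n12⇒n7 (via fail)
[4] read 'c'  n7⇒n7 (via fail)
[5] read 'b'  n7⇒n8
[6] read 'b'  n8⇒n14  emit P6@[4:6]
[7] read 'b'  n14⇒n15  emit P5@[4:7]
[8] read 'c'  n15⇒n7 (via fail)
[9] read 'b'  n7⇒n8
[10] read 'b'  n8⇒n14  emit P6@[8:10]
[11] read 'b'  n14⇒n15  emit P5@[8:11]
[12] read 'c'  n15⇒n7 (via fail)
[13] read 'b'  n7⇒n8
[14] read 'b'  n8⇒n14  emit P6@[12:14]
[15] read 'b'  n14⇒n15  emit P5@[12:15]
[16] read 'b'  n15⇒n12 (via fail)
[17] read 'a'  n12⇒n13  emit P4@[16:17],P7@[17:17]
[18] read 'a'  n13⇒n1 (via fail)  emit P7@[18:18]
[19] read 'c'  n1⇒n2  emit P3@[18:19]
[20] read 'c'  n2⇒n7 (via fail)
[21] read 'b'  n7⇒n8
[22] read 'b'  n8⇒n14  emit P6@[20:22]
[23] read 'c'  n14⇒n7 (via fail)
[24] read 'b'  n7⇒n8
[25] read 'a'  n8⇒n9  emit P4@[24:25],P7@[25:25]
[26] read 'c'  n9⇒n2 (via fail)  emit P3@[25:26]
[27] read 'c'  n2⇒n7 (via fail)
[28] read 'a'  n7⇒n1 (via fail)  emit P7@[28:28]
[29] read 'c'  n1⇒n2  emit P3@[28:29]
[30] read 'a'  n2⇒n3  emit P7@[30:30]
[31] read 'c'  n3⇒n4  emit P3@[30:31]
[32] read 'c'  n4⇒n5
[33] read 'b'  n5⇒n8 (via fail)
[34] read 'a'  n8⇒n9  emit P4@[33:34],P7@[34:34]
[35] read 'a'  n9⇒n10  emit P1@[32:35],P7@[35:35]
[36] read 'b'  n10⇒n11 (via fail)  emit P2@[35:36]
[37] read 'a'  n11⇒n13 (via fail)  emit P4@[36:37],P7@[37:37]
[38] read 'c'  n13⇒n2 (via fail)  emit P3@[37:38]
[39] read 'a'  n2⇒n3  emit P7@[39:39]
[40] read 'c'  n3⇒n4  emit P3@[39:40]
[41] read 'a'  n4⇒n3 (via fail)  emit P7@[41:41]
[42] read 'a'  n3⇒n1 (via fail)  emit P7@[42:42]
[43] read 'b'  n1⇒n11  emit P2@[42:43]
[44] read 'a'  n11⇒n13 (via fail)  emit P4@[43:44],P7@[44:44]
[45] read 'c'  n13⇒n2 (via fail)  emit P3@[44:45]
[46] read 'b'  n2⇒n8 (via fail)

Result: [[6,6],[7,5],[10,6],[11,5],[14,6],[15,5],[17,4],[17,7],[18,7],[19,3],[22,6],[25,4],[25,7],[26,3],[28,7],[29,3],[30,7],[31,3],[34,4],[34,7],[35,1],[35,7],[36,2],[37,4],[37,7],[38,3],[39,7],[40,3],[41,7],[42,7],[43,2],[44,4],[44,7],[45,3]]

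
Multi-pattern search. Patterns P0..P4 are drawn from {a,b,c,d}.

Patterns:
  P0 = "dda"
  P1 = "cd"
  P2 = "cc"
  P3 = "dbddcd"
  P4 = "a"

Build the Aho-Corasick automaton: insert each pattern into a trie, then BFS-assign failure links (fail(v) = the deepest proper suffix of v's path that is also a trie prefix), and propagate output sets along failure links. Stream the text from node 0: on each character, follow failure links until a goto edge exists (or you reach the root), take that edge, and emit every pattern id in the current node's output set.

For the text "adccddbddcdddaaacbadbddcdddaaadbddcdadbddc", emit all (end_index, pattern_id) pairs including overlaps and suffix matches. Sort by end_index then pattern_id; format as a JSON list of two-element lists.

Build:
Trie nodes:
  n0 'ε': a→12 c→4 d→1
  n1 'd': b→7 d→2
  n2 'dd': a→3
  n3 'dda': ·  ←P0
  n4 'c': c→6 d→5
  n5 'cd': ·  ←P1
  n6 'cc': ·  ←P2
  n7 'db': d→8
  n8 'dbd': d→9
  n9 'dbdd': c→10
  n10 'dbddc': d→11
  n11 'dbddcd': ·  ←P3
  n12 'a': ·  ←P4

BFS fail/out derivation:
  fail(1) 'd': from fail(0)=0 chase 'd': 0 ⇒ 0;  out=∅∪out(0)=∅
  fail(4) 'c': from fail(0)=0 chase 'c': 0 ⇒ 0;  out=∅∪out(0)=∅
  fail(12) 'a': from fail(0)=0 chase 'a': 0 ⇒ 0;  out={4}∪out(0)={4}
  fail(2) 'dd': from fail(1)=0 chase 'd': 0 ⇒ 1;  out=∅∪out(1)=∅
  fail(5) 'cd': from fail(4)=0 chase 'd': 0 ⇒ 1;  out={1}∪out(1)={1}
  fail(6) 'cc': from fail(4)=0 chase 'c': 0 ⇒ 4;  out={2}∪out(4)={2}
  fail(7) 'db': from fail(1)=0 chase 'b': 0 ⇒ 0;  out=∅∪out(0)=∅
  fail(3) 'dda': from fail(2)=1 chase 'a': 1→0 ⇒ 12;  out={0}∪out(12)={0,4}
  fail(8) 'dbd': from fail(7)=0 chase 'd': 0 ⇒ 1;  out=∅∪out(1)=∅
  fail(9) 'dbdd': from fail(8)=1 chase 'd': 1 ⇒ 2;  out=∅∪out(2)=∅
  fail(10) 'dbddc': from fail(9)=2 chase 'c': 2→1→0 ⇒ 4;  out=∅∪out(4)=∅
  fail(11) 'dbddcd': from fail(10)=4 chase 'd': 4 ⇒ 5;  out={3}∪out(5)={1,3}

Text stream:
i=0 'a': node 0→12  emit P4@[0:0]
i=1 'd': node 12→1 (fail-walked)
i=2 'c': node 1→4 (fail-walked)
i=3 'c': node 4→6  emit P2@[2:3]
i=4 'd': node 6→5 (fail-walked)  emit P1@[3:4]
i=5 'd': node 5→2 (fail-walked)
i=6 'b': node 2→7 (fail-walked)
i=7 'd': node 7→8
i=8 'd': node 8→9
i=9 'c': node 9→10
i=10 'd': node 10→11  emit P1@[9:10],P3@[5:10]
i=11 'd': node 11→2 (fail-walked)
i=12 'd': node 2→2 (fail-walked)
i=13 'a': node 2→3  emit P0@[11:13],P4@[13:13]
i=14 'a': node 3→12 (fail-walked)  emit P4@[14:14]
i=15 'a': node 12→12 (fail-walked)  emit P4@[15:15]
i=16 'c': node 12→4 (fail-walked)
i=17 'b': node 4→0 (fail-walked)
i=18 'a': node 0→12  emit P4@[18:18]
i=19 'd': node 12→1 (fail-walked)
i=20 'b': node 1→7
i=21 'd': node 7→8
i=22 'd': node 8→9
i=23 'c': node 9→10
i=24 'd': node 10→11  emit P1@[23:24],P3@[19:24]
i=25 'd': node 11→2 (fail-walked)
i=26 'd': node 2→2 (fail-walked)
i=27 'a': node 2→3  emit P0@[25:27],P4@[27:27]
i=28 'a': node 3→12 (fail-walked)  emit P4@[28:28]
i=29 'a': node 12→12 (fail-walked)  emit P4@[29:29]
i=30 'd': node 12→1 (fail-walked)
i=31 'b': node 1→7
i=32 'd': node 7→8
i=33 'd': node 8→9
i=34 'c': node 9→10
i=35 'd': node 10→11  emit P1@[34:35],P3@[30:35]
i=36 'a': node 11→12 (fail-walked)  emit P4@[36:36]
i=37 'd': node 12→1 (fail-walked)
i=38 'b': node 1→7
i=39 'd': node 7→8
i=40 'd': node 8→9
i=41 'c': node 9→10

Result: [[0,4],[3,2],[4,1],[10,1],[10,3],[13,0],[13,4],[14,4],[15,4],[18,4],[24,1],[24,3],[27,0],[27,4],[28,4],[29,4],[35,1],[35,3],[36,4]]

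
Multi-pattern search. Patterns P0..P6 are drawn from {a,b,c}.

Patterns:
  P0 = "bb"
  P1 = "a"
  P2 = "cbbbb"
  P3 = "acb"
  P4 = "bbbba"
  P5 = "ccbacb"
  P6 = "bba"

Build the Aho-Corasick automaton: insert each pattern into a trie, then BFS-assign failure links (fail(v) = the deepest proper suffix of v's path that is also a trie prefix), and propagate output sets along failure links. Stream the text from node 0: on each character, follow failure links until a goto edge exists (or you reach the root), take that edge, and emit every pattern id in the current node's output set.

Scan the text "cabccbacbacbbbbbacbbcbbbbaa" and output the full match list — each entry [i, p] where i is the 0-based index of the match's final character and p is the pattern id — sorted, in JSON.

Build:
Trie (insert patterns):
  n0 'ε': a→3 b→1 c→4
  n1 'b': b→2
  n2 'bb': a→19 b→11  ←P0
  n3 'a': c→9  ←P1
  n4 'c': b→5 c→14
  n5 'cb': b→6
  n6 'cbb': b→7
  n7 'cbbb': b→8
  n8 'cbbbb': ·  ←P2
  n9 'ac': b→10
  n10 'acb': ·  ←P3
  n11 'bbb': b→12
  n12 'bbbb': a→13
  n13 'bbbba': ·  ←P4
  n14 'cc': b→15
  n15 'ccb': a→16
  n16 'ccba': c→17
  n17 'ccbac': b→18
  n18 'ccbacb': ·  ←P5
  n19 'bba': ·  ←P6

Failure links (BFS by depth):
  fail(1) 'b': from fail(0)=0 chase 'b': 0 ⇒ 0;  out=∅∪out(0)=∅
  fail(3) 'a': from fail(0)=0 chase 'a': 0 ⇒ 0;  out={1}∪out(0)={1}
  fail(4) 'c': from fail(0)=0 chase 'c': 0 ⇒ 0;  out=∅∪out(0)=∅
  fail(2) 'bb': from fail(1)=0 chase 'b': 0 ⇒ 1;  out={0}∪out(1)={0}
  fail(5) 'cb': from fail(4)=0 chase 'b': 0 ⇒ 1;  out=∅∪out(1)=∅
  fail(9) 'ac': from fail(3)=0 chase 'c': 0 ⇒ 4;  out=∅∪out(4)=∅
  fail(14) 'cc': from fail(4)=0 chase 'c': 0 ⇒ 4;  out=∅∪out(4)=∅
  fail(6) 'cbb': from fail(5)=1 chase 'b': 1 ⇒ 2;  out=∅∪out(2)={0}
  fail(10) 'acb': from fail(9)=4 chase 'b': 4 ⇒ 5;  out={3}∪out(5)={3}
  fail(11) 'bbb': from fail(2)=1 chase 'b': 1 ⇒ 2;  out=∅∪out(2)={0}
  fail(15) 'ccb': from fail(14)=4 chase 'b': 4 ⇒ 5;  out=∅∪out(5)=∅
  fail(19) 'bba': from fail(2)=1 chase 'a': 1→0 ⇒ 3;  out={6}∪out(3)={1,6}
  fail(7) 'cbbb': from fail(6)=2 chase 'b': 2 ⇒ 11;  out=∅∪out(11)={0}
  fail(12) 'bbbb': from fail(11)=2 chase 'b': 2 ⇒ 11;  out=∅∪out(11)={0}
  fail(16) 'ccba': from fail(15)=5 chase 'a': 5→1→0 ⇒ 3;  out=∅∪out(3)={1}
  fail(8) 'cbbbb': from fail(7)=11 chase 'b': 11 ⇒ 12;  out={2}∪out(12)={0,2}
  fail(13) 'bbbba': from fail(12)=11 chase 'a': 11→2 ⇒ 19;  out={4}∪out(19)={1,4,6}
  fail(17) 'ccbac': from fail(16)=3 chase 'c': 3 ⇒ 9;  out=∅∪out(9)=∅
  fail(18) 'ccbacb': from fail(17)=9 chase 'b': 9 ⇒ 10;  out={5}∪out(10)={3,5}

Run:
[0] read 'c'  n0⇒n4
[1] read 'a'  n4⇒n3 (via fail)  ** P1@[1:1]
[2] read 'b'  n3⇒n1 (via fail)
[3] read 'c'  n1⇒n4 (via fail)
[4] read 'c'  n4⇒n14
[5] read 'b'  n14⇒n15
[6] read 'a'  n15⇒n16  ** P1@[6:6]
[7] read 'c'  n16⇒n17
[8] read 'b'  n17⇒n18  ** P3@[6:8],P5@[3:8]
[9] read 'a'  n18⇒n3 (via fail)  ** P1@[9:9]
[10] read 'c'  n3⇒n9
[11] read 'b'  n9⇒n10  ** P3@[9:11]
[12] read 'b'  n10⇒n6 (via fail)  ** P0@[11:12]
[13] read 'b'  n6⇒n7  ** P0@[12:13]
[14] read 'b'  n7⇒n8  ** P0@[13:14],P2@[10:14]
[15] read 'b'  n8⇒n12 (via fail)  ** P0@[14:15]
[16] read 'a'  n12⇒n13  ** P1@[16:16],P4@[12:16],P6@[14:16]
[17] read 'c'  n13⇒n9 (via fail)
[18] read 'b'  n9⇒n10  ** P3@[16:18]
[19] read 'b'  n10⇒n6 (via fail)  ** P0@[18:19]
[20] read 'c'  n6⇒n4 (via fail)
[21] read 'b'  n4⇒n5
[22] read 'b'  n5⇒n6  ** P0@[21:22]
[23] read 'b'  n6⇒n7  ** P0@[22:23]
[24] read 'b'  n7⇒n8  ** P0@[23:24],P2@[20:24]
[25] read 'a'  n8⇒n13 (via fail)  ** P1@[25:25],P4@[21:25],P6@[23:25]
[26] read 'a'  n13⇒n3 (via fail)  ** P1@[26:26]

Matches: [[1,1],[6,1],[8,3],[8,5],[9,1],[11,3],[12,0],[13,0],[14,0],[14,2],[15,0],[16,1],[16,4],[16,6],[18,3],[19,0],[22,0],[23,0],[24,0],[24,2],[25,1],[25,4],[25,6],[26,1]]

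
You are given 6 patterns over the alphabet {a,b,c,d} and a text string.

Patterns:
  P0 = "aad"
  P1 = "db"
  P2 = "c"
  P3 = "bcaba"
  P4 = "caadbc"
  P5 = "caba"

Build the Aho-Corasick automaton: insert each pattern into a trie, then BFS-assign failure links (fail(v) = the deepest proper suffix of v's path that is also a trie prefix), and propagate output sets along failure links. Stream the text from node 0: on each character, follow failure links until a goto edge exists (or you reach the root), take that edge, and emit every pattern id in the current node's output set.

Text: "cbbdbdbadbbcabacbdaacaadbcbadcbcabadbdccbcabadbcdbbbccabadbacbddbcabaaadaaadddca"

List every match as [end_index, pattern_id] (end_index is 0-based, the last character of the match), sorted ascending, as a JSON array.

Construct AC machine:
Trie nodes:
  n0 'ε': a→1 b→7 c→6 d→4
  n1 'a': a→2
  n2 'aa': d→3
  n3 'aad': ·  ←P0
  n4 'd': b→5
  n5 'db': ·  ←P1
  n6 'c': a→12  ←P2
  n7 'b': c→8
  n8 'bc': a→9
  n9 'bca': b→10
  n10 'bcab': a→11
  n11 'bcaba': ·  ←P3
  n12 'ca': a→13 b→17
  n13 'caa': d→14
  n14 'caad': b→15
  n15 'caadb': c→16
  n16 'caadbc': ·  ←P4
  n17 'cab': a→18
  n18 'caba': ·  ←P5

Failure links (BFS by depth):
  n1('a'): parent n0 fail=0; on 'a' 0 → fail=0;  out ∅∪∅=∅
  n4('d'): parent n0 fail=0; on 'd' 0 → fail=0;  out ∅∪∅=∅
  n6('c'): parent n0 fail=0; on 'c' 0 → fail=0;  out {2}∪∅={2}
  n7('b'): parent n0 fail=0; on 'b' 0 → fail=0;  out ∅∪∅=∅
  n2('aa'): parent n1 fail=0; on 'a' 0 → fail=1;  out ∅∪∅=∅
  n5('db'): parent n4 fail=0; on 'b' 0 → fail=7;  out {1}∪∅={1}
  n8('bc'): parent n7 fail=0; on 'c' 0 → fail=6;  out ∅∪{2}={2}
  n12('ca'): parent n6 fail=0; on 'a' 0 → fail=1;  out ∅∪∅=∅
  n3('aad'): parent n2 fail=1; on 'd' 1→0 → fail=4;  out {0}∪∅={0}
  n9('bca'): parent n8 fail=6; on 'a' 6 → fail=12;  out ∅∪∅=∅
  n13('caa'): parent n12 fail=1; on 'a' 1 → fail=2;  out ∅∪∅=∅
  n17('cab'): parent n12 fail=1; on 'b' 1→0 → fail=7;  out ∅∪∅=∅
  n10('bcab'): parent n9 fail=12; on 'b' 12 → fail=17;  out ∅∪∅=∅
  n14('caad'): parent n13 fail=2; on 'd' 2 → fail=3;  out ∅∪{0}={0}
  n18('caba'): parent n17 fail=7; on 'a' 7→0 → fail=1;  out {5}∪∅={5}
  n11('bcaba'): parent n10 fail=17; on 'a' 17 → fail=18;  out {3}∪{5}={3,5}
  n15('caadb'): parent n14 fail=3; on 'b' 3→4 → fail=5;  out ∅∪{1}={1}
  n16('caadbc'): parent n15 fail=5; on 'c' 5→7 → fail=8;  out {4}∪{2}={2,4}

Text stream:
i=0 'c': node 0→6  emit P2@[0:0]
i=1 'b': node 6→7 (fail-walked)
i=2 'b': node 7→7 (fail-walked)
i=3 'd': node 7→4 (fail-walked)
i=4 'b': node 4→5  emit P1@[3:4]
i=5 'd': node 5→4 (fail-walked)
i=6 'b': node 4→5  emit P1@[5:6]
i=7 'a': node 5→1 (fail-walked)
i=8 'd': node 1→4 (fail-walked)
i=9 'b': node 4→5  emit P1@[8:9]
i=10 'b': node 5→7 (fail-walked)
i=11 'c': node 7→8  emit P2@[11:11]
i=12 'a': node 8→9
i=13 'b': node 9→10
i=14 'a': node 10→11  emit P3@[10:14],P5@[11:14]
i=15 'c': node 11→6 (fail-walked)  emit P2@[15:15]
i=16 'b': node 6→7 (fail-walked)
i=17 'd': node 7→4 (fail-walked)
i=18 'a': node 4→1 (fail-walked)
i=19 'a': node 1→2
i=20 'c': node 2→6 (fail-walked)  emit P2@[20:20]
i=21 'a': node 6→12
i=22 'a': node 12→13
i=23 'd': node 13→14  emit P0@[21:23]
i=24 'b': node 14→15  emit P1@[23:24]
i=25 'c': node 15→16  emit P2@[25:25],P4@[20:25]
i=26 'b': node 16→7 (fail-walked)
i=27 'a': node 7→1 (fail-walked)
i=28 'd': node 1→4 (fail-walked)
i=29 'c': node 4→6 (fail-walked)  emit P2@[29:29]
i=30 'b': node 6→7 (fail-walked)
i=31 'c': node 7→8  emit P2@[31:31]
i=32 'a': node 8→9
i=33 'b': node 9→10
i=34 'a': node 10→11  emit P3@[30:34],P5@[31:34]
i=35 'd': node 11→4 (fail-walked)
i=36 'b': node 4→5  emit P1@[35:36]
i=37 'd': node 5→4 (fail-walked)
i=38 'c': node 4→6 (fail-walked)  emit P2@[38:38]
i=39 'c': node 6→6 (fail-walked)  emit P2@[39:39]
i=40 'b': node 6→7 (fail-walked)
i=41 'c': node 7→8  emit P2@[41:41]
i=42 'a': node 8→9
i=43 'b': node 9→10
i=44 'a': node 10→11  emit P3@[40:44],P5@[41:44]
i=45 'd': node 11→4 (fail-walked)
i=46 'b': node 4→5  emit P1@[45:46]
i=47 'c': node 5→8 (fail-walked)  emit P2@[47:47]
i=48 'd': node 8→4 (fail-walked)
i=49 'b': node 4→5  emit P1@[48:49]
i=50 'b': node 5→7 (fail-walked)
i=51 'b': node 7→7 (fail-walked)
i=52 'c': node 7→8  emit P2@[52:52]
i=53 'c': node 8→6 (fail-walked)  emit P2@[53:53]
i=54 'a': node 6→12
i=55 'b': node 12→17
i=56 'a': node 17→18  emit P5@[53:56]
i=57 'd': node 18→4 (fail-walked)
i=58 'b': node 4→5  emit P1@[57:58]
i=59 'a': node 5→1 (fail-walked)
i=60 'c': node 1→6 (fail-walked)  emit P2@[60:60]
i=61 'b': node 6→7 (fail-walked)
i=62 'd': node 7→4 (fail-walked)
i=63 'd': node 4→4 (fail-walked)
i=64 'b': node 4→5  emit P1@[63:64]
i=65 'c': node 5→8 (fail-walked)  emit P2@[65:65]
i=66 'a': node 8→9
i=67 'b': node 9→10
i=68 'a': node 10→11  emit P3@[64:68],P5@[65:68]
i=69 'a': node 11→2 (fail-walked)
i=70 'a': node 2→2 (fail-walked)
i=71 'd': node 2→3  emit P0@[69:71]
i=72 'a': node 3→1 (fail-walked)
i=73 'a': node 1→2
i=74 'a': node 2→2 (fail-walked)
i=75 'd': node 2→3  emit P0@[73:75]
i=76 'd': node 3→4 (fail-walked)
i=77 'd': node 4→4 (fail-walked)
i=78 'c': node 4→6 (fail-walked)  emit P2@[78:78]
i=79 'a': node 6→12

Result: [[0,2],[4,1],[6,1],[9,1],[11,2],[14,3],[14,5],[15,2],[20,2],[23,0],[24,1],[25,2],[25,4],[29,2],[31,2],[34,3],[34,5],[36,1],[38,2],[39,2],[41,2],[44,3],[44,5],[46,1],[47,2],[49,1],[52,2],[53,2],[56,5],[58,1],[60,2],[64,1],[65,2],[68,3],[68,5],[71,0],[75,0],[78,2]]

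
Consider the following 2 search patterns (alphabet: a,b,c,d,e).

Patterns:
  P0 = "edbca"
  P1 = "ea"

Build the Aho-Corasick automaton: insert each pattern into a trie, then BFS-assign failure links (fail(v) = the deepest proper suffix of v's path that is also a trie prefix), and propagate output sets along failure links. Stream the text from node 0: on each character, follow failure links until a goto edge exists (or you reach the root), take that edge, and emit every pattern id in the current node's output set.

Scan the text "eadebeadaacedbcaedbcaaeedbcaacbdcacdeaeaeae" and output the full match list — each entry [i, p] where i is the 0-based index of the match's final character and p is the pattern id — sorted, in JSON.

Build automaton:
Trie nodes:
  0='ε' goto e→1
  1='e' goto a→6 d→2
  2='ed' goto b→3
  3='edb' goto c→4
  4='edbc' goto a→5
  5='edbca' goto ·  [P0 ends]
  6='ea' goto ·  [P1 ends]

BFS fail/out derivation:
  n1('e'): parent n0 fail=0; on 'e' 0 → fail=0;  out ∅∪∅=∅
  n2('ed'): parent n1 fail=0; on 'd' 0 → fail=0;  out ∅∪∅=∅
  n6('ea'): parent n1 fail=0; on 'a' 0 → fail=0;  out {1}∪∅={1}
  n3('edb'): parent n2 fail=0; on 'b' 0 → fail=0;  out ∅∪∅=∅
  n4('edbc'): parent n3 fail=0; on 'c' 0 → fail=0;  out ∅∪∅=∅
  n5('edbca'): parent n4 fail=0; on 'a' 0 → fail=0;  out {0}∪∅={0}

Scan:
pos 0 'e': at 1
pos 1 'a': at 6  ** P1@[0:1]
pos 2 'd': at 0 (via fail)
pos 3 'e': at 1
pos 4 'b': at 0 (via fail)
pos 5 'e': at 1
pos 6 'a': at 6  ** P1@[5:6]
pos 7 'd': at 0 (via fail)
pos 8 'a': at 0
pos 9 'a': at 0
pos 10 'c': at 0
pos 11 'e': at 1
pos 12 'd': at 2
pos 13 'b': at 3
pos 14 'c': at 4
pos 15 'a': at 5  ** P0@[11:15]
pos 16 'e': at 1 (via fail)
pos 17 'd': at 2
pos 18 'b': at 3
pos 19 'c': at 4
pos 20 'a': at 5  ** P0@[16:20]
pos 21 'a': at 0 (via fail)
pos 22 'e': at 1
pos 23 'e': at 1 (via fail)
pos 24 'd': at 2
pos 25 'b': at 3
pos 26 'c': at 4
pos 27 'a': at 5  ** P0@[23:27]
pos 28 'a': at 0 (via fail)
pos 29 'c': at 0
pos 30 'b': at 0
pos 31 'd': at 0
pos 32 'c': at 0
pos 33 'a': at 0
pos 34 'c': at 0
pos 35 'd': at 0
pos 36 'e': at 1
pos 37 'a': at 6  ** P1@[36:37]
pos 38 'e': at 1 (via fail)
pos 39 'a': at 6  ** P1@[38:39]
pos 40 'e': at 1 (via fail)
pos 41 'a': at 6  ** P1@[40:41]
pos 42 'e': at 1 (via fail)

Result: [[1,1],[6,1],[15,0],[20,0],[27,0],[37,1],[39,1],[41,1]]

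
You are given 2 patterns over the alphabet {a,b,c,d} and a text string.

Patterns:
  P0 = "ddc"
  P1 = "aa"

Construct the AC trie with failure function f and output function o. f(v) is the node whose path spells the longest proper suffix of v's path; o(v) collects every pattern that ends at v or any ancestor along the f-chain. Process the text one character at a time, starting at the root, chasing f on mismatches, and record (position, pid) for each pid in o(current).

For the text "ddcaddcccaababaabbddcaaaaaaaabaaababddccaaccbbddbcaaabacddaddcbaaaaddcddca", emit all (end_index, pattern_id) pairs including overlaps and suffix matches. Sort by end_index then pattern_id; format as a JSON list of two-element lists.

Construct AC machine:
Trie nodes:
  0='ε' goto a→4 d→1
  1='d' goto d→2
  2='dd' goto c→3
  3='ddc' goto ·  [P0 ends]
  4='a' goto a→5
  5='aa' goto ·  [P1 ends]

Failure links (BFS by depth):
  fail(1) 'd': from fail(0)=0 chase 'd': 0 ⇒ 0;  out=∅∪out(0)=∅
  fail(4) 'a': from fail(0)=0 chase 'a': 0 ⇒ 0;  out=∅∪out(0)=∅
  fail(2) 'dd': from fail(1)=0 chase 'd': 0 ⇒ 1;  out=∅∪out(1)=∅
  fail(5) 'aa': from fail(4)=0 chase 'a': 0 ⇒ 4;  out={1}∪out(4)={1}
  fail(3) 'ddc': from fail(2)=1 chase 'c': 1→0 ⇒ 0;  out={0}∪out(0)={0}

Text stream:
pos 0 'd': at 1
pos 1 'd': at 2
pos 2 'c': at 3  → match P0@[0:2]
pos 3 'a': at 4 ·f
pos 4 'd': at 1 ·f
pos 5 'd': at 2
pos 6 'c': at 3  → match P0@[4:6]
pos 7 'c': at 0 ·f
pos 8 'c': at 0
pos 9 'a': at 4
pos 10 'a': at 5  → match P1@[9:10]
pos 11 'b': at 0 ·f
pos 12 'a': at 4
pos 13 'b': at 0 ·f
pos 14 'a': at 4
pos 15 'a': at 5  → match P1@[14:15]
pos 16 'b': at 0 ·f
pos 17 'b': at 0
pos 18 'd': at 1
pos 19 'd': at 2
pos 20 'c': at 3  → match P0@[18:20]
pos 21 'a': at 4 ·f
pos 22 'a': at 5  → match P1@[21:22]
pos 23 'a': at 5 ·f  → match P1@[22:23]
pos 24 'a': at 5 ·f  → match P1@[23:24]
pos 25 'a': at 5 ·f  → match P1@[24:25]
pos 26 'a': at 5 ·f  → match P1@[25:26]
pos 27 'a': at 5 ·f  → match P1@[26:27]
pos 28 'a': at 5 ·f  → match P1@[27:28]
pos 29 'b': at 0 ·f
pos 30 'a': at 4
pos 31 'a': at 5  → match P1@[30:31]
pos 32 'a': at 5 ·f  → match P1@[31:32]
pos 33 'b': at 0 ·f
pos 34 'a': at 4
pos 35 'b': at 0 ·f
pos 36 'd': at 1
pos 37 'd': at 2
pos 38 'c': at 3  → match P0@[36:38]
pos 39 'c': at 0 ·f
pos 40 'a': at 4
pos 41 'a': at 5  → match P1@[40:41]
pos 42 'c': at 0 ·f
pos 43 'c': at 0
pos 44 'b': at 0
pos 45 'b': at 0
pos 46 'd': at 1
pos 47 'd': at 2
pos 48 'b': at 0 ·f
pos 49 'c': at 0
pos 50 'a': at 4
pos 51 'a': at 5  → match P1@[50:51]
pos 52 'a': at 5 ·f  → match P1@[51:52]
pos 53 'b': at 0 ·f
pos 54 'a': at 4
pos 55 'c': at 0 ·f
pos 56 'd': at 1
pos 57 'd': at 2
pos 58 'a': at 4 ·f
pos 59 'd': at 1 ·f
pos 60 'd': at 2
pos 61 'c': at 3  → match P0@[59:61]
pos 62 'b': at 0 ·f
pos 63 'a': at 4
pos 64 'a': at 5  → match P1@[63:64]
pos 65 'a': at 5 ·f  → match P1@[64:65]
pos 66 'a': at 5 ·f  → match P1@[65:66]
pos 67 'd': at 1 ·f
pos 68 'd': at 2
pos 69 'c': at 3  → match P0@[67:69]
pos 70 'd': at 1 ·f
pos 71 'd': at 2
pos 72 'c': at 3  → match P0@[70:72]
pos 73 'a': at 4 ·f

Matches: [[2,0],[6,0],[10,1],[15,1],[20,0],[22,1],[23,1],[24,1],[25,1],[26,1],[27,1],[28,1],[31,1],[32,1],[38,0],[41,1],[51,1],[52,1],[61,0],[64,1],[65,1],[66,1],[69,0],[72,0]]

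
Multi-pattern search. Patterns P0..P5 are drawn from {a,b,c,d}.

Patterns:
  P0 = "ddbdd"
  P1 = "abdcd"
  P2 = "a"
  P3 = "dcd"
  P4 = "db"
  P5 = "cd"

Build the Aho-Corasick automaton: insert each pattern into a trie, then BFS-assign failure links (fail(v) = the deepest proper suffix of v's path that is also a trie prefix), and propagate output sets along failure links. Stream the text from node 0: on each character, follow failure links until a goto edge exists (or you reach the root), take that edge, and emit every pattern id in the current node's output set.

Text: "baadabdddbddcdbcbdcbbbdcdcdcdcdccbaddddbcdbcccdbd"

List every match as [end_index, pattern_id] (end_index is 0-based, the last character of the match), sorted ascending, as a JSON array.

Build:
Trie (insert patterns):
  0='ε' goto a→6 c→14 d→1
  1='d' goto b→13 c→11 d→2
  2='dd' goto b→3
  3='ddb' goto d→4
  4='ddbd' goto d→5
  5='ddbdd' goto ·  [P0 ends]
  6='a' goto b→7  [P2 ends]
  7='ab' goto d→8
  8='abd' goto c→9
  9='abdc' goto d→10
  10='abdcd' goto ·  [P1 ends]
  11='dc' goto d→12
  12='dcd' goto ·  [P3 ends]
  13='db' goto ·  [P4 ends]
  14='c' goto d→15
  15='cd' goto ·  [P5 ends]

Failure links (BFS by depth):
  fail(1) 'd': from fail(0)=0 chase 'd': 0 ⇒ 0;  out=∅∪out(0)=∅
  fail(6) 'a': from fail(0)=0 chase 'a': 0 ⇒ 0;  out={2}∪out(0)={2}
  fail(14) 'c': from fail(0)=0 chase 'c': 0 ⇒ 0;  out=∅∪out(0)=∅
  fail(2) 'dd': from fail(1)=0 chase 'd': 0 ⇒ 1;  out=∅∪out(1)=∅
  fail(7) 'ab': from fail(6)=0 chase 'b': 0 ⇒ 0;  out=∅∪out(0)=∅
  fail(11) 'dc': from fail(1)=0 chase 'c': 0 ⇒ 14;  out=∅∪out(14)=∅
  fail(13) 'db': from fail(1)=0 chase 'b': 0 ⇒ 0;  out={4}∪out(0)={4}
  fail(15) 'cd': from fail(14)=0 chase 'd': 0 ⇒ 1;  out={5}∪out(1)={5}
  fail(3) 'ddb': from fail(2)=1 chase 'b': 1 ⇒ 13;  out=∅∪out(13)={4}
  fail(8) 'abd': from fail(7)=0 chase 'd': 0 ⇒ 1;  out=∅∪out(1)=∅
  fail(12) 'dcd': from fail(11)=14 chase 'd': 14 ⇒ 15;  out={3}∪out(15)={3,5}
  fail(4) 'ddbd': from fail(3)=13 chase 'd': 13→0 ⇒ 1;  out=∅∪out(1)=∅
  fail(9) 'abdc': from fail(8)=1 chase 'c': 1 ⇒ 11;  out=∅∪out(11)=∅
  fail(5) 'ddbdd': from fail(4)=1 chase 'd': 1 ⇒ 2;  out={0}∪out(2)={0}
  fail(10) 'abdcd': from fail(9)=11 chase 'd': 11 ⇒ 12;  out={1}∪out(12)={1,3,5}

Run:
i=0 'b': node 0→0
i=1 'a': node 0→6  emit P2@[1:1]
i=2 'a': node 6→6 ·f  emit P2@[2:2]
i=3 'd': node 6→1 ·f
i=4 'a': node 1→6 ·f  emit P2@[4:4]
i=5 'b': node 6→7
i=6 'd': node 7→8
i=7 'd': node 8→2 ·f
i=8 'd': node 2→2 ·f
i=9 'b': node 2→3  emit P4@[8:9]
i=10 'd': node 3→4
i=11 'd': node 4→5  emit P0@[7:11]
i=12 'c': node 5→11 ·f
i=13 'd': node 11→12  emit P3@[11:13],P5@[12:13]
i=14 'b': node 12→13 ·f  emit P4@[13:14]
i=15 'c': node 13→14 ·f
i=16 'b': node 14→0 ·f
i=17 'd': node 0→1
i=18 'c': node 1→11
i=19 'b': node 11→0 ·f
i=20 'b': node 0→0
i=21 'b': node 0→0
i=22 'd': node 0→1
i=23 'c': node 1→11
i=24 'd': node 11→12  emit P3@[22:24],P5@[23:24]
i=25 'c': node 12→11 ·f
i=26 'd': node 11→12  emit P3@[24:26],P5@[25:26]
i=27 'c': node 12→11 ·f
i=28 'd': node 11→12  emit P3@[26:28],P5@[27:28]
i=29 'c': node 12→11 ·f
i=30 'd': node 11→12  emit P3@[28:30],P5@[29:30]
i=31 'c': node 12→11 ·f
i=32 'c': node 11→14 ·f
i=33 'b': node 14→0 ·f
i=34 'a': node 0→6  emit P2@[34:34]
i=35 'd': node 6→1 ·f
i=36 'd': node 1→2
i=37 'd': node 2→2 ·f
i=38 'd': node 2→2 ·f
i=39 'b': node 2→3  emit P4@[38:39]
i=40 'c': node 3→14 ·f
i=41 'd': node 14→15  emit P5@[40:41]
i=42 'b': node 15→13 ·f  emit P4@[41:42]
i=43 'c': node 13→14 ·f
i=44 'c': node 14→14 ·f
i=45 'c': node 14→14 ·f
i=46 'd': node 14→15  emit P5@[45:46]
i=47 'b': node 15→13 ·f  emit P4@[46:47]
i=48 'd': node 13→1 ·f

All matches (sorted): [[1,2],[2,2],[4,2],[9,4],[11,0],[13,3],[13,5],[14,4],[24,3],[24,5],[26,3],[26,5],[28,3],[28,5],[30,3],[30,5],[34,2],[39,4],[41,5],[42,4],[46,5],[47,4]]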